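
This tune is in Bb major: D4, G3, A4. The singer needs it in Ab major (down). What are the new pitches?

C4 F3 G4

Bb major to Ab major down is a major second, so every note moves down by that interval.
D4 becomes C4
G3 becomes F3
A4 becomes G4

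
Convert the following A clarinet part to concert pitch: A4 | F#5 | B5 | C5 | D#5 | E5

The A clarinet sounds a minor third below written, so transpose each written note down a minor third.
A4 becomes F#4
F#5 becomes D#5
B5 becomes G#5
C5 becomes A4
D#5 becomes B#4
E5 becomes C#5

F#4 D#5 G#5 A4 B#4 C#5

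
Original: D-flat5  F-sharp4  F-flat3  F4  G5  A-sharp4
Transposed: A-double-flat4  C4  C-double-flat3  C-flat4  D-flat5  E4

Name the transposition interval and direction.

down an augmented fourth

Take the first pair: Db5 → Abb4. D to A spans 4 letter names, so the interval is some kind of fourth.
Abb4 to Db5 is 6 semitones, which makes it an augmented fourth; the second version is lower, so the direction is down.
Checking another pair — A#4 → E4 — gives the same interval.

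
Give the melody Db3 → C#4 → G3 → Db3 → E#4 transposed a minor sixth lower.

F2 E#3 B2 F2 G##3

A minor sixth down from Db3 gives F2.
A minor sixth down from C#4 gives E#3.
G3 down a minor sixth is B2.
Db3: a sixth down reaches F, and 8 semitones makes it F2.
E#4 down a minor sixth is G##3.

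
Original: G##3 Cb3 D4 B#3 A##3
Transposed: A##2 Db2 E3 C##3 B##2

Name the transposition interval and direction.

down a minor seventh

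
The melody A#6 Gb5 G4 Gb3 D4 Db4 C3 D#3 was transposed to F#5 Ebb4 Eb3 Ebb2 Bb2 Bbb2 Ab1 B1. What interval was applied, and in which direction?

down a major tenth

From A#6 to F#5 is 10 letter names — a tenth of some quality.
F#5 to A#6 is 16 semitones, which makes it a major tenth; the second version is lower, so the direction is down.
Checking another pair — D#3 → B1 — gives the same interval.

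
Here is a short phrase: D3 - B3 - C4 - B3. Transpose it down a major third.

Bb2 G3 Ab3 G3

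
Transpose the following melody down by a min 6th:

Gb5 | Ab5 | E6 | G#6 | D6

Gb5 to Bb4
Ab5 to C5
E6 to G#5
G#6 to B#5
D6 to F#5

Bb4 C5 G#5 B#5 F#5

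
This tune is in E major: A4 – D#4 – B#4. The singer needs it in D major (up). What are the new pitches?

G5 C#5 A#5

From E up to D is a minor seventh; apply that to each pitch.
A4 gives G5
D#4 gives C#5
B#4 gives A#5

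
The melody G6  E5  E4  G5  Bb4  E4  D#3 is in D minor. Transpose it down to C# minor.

F#6 D#5 D#4 F#5 A4 D#4 C##3

From D down to C# is a minor second; apply that to each pitch.
G6 → F#6
E5 → D#5
E4 → D#4
G5 → F#5
Bb4 → A4
E4 → D#4
D#3 → C##3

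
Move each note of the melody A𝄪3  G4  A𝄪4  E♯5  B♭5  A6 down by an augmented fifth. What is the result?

D#3 Cb4 D#4 A4 Ebb5 Db6

A##3 down an augmented fifth is D#3.
An augmented fifth down from G4 gives Cb4.
An augmented fifth down from A##4 gives D#4.
E#5 down an augmented fifth is A4.
Bb5 down an augmented fifth is Ebb5.
A6 down an augmented fifth is Db6.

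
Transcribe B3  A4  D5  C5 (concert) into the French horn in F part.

F#4 E5 A5 G5

Written C4 sounds as F3 on the French horn in F, so concert pitches are written a perfect fifth up.
B3 to F#4
A4 to E5
D5 to A5
C5 to G5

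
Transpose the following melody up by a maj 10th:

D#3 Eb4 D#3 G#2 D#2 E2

D#3 to F##4
Eb4 to G5
D#3 to F##4
G#2 to B#3
D#2 to F##3
E2 to G#3

F##4 G5 F##4 B#3 F##3 G#3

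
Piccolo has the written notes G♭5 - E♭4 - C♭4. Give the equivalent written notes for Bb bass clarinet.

First find concert pitch: the piccolo sounds a perfect octave above written, so G♭5 E♭4 C♭4 sounds Gb6 Eb5 Cb5.
Then write for Bb bass clarinet: it sounds a major ninth below written, so the part must be a major ninth above concert.
Gb6 → Ab7
Eb5 → F6
Cb5 → Db6

Ab7 F6 Db6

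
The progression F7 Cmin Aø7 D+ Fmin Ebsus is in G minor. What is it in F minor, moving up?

G minor up to F minor is a minor seventh; each chord root moves by that interval while the quality stays the same.
F7: root F up a minor seventh → Eb, giving Eb7.
Cmin: root C up a minor seventh → Bb, giving Bbmin.
Aø7: root A up a minor seventh → G, giving Gø7.
D+: root D up a minor seventh → C, giving C+.
Fmin: root F up a minor seventh → Eb, giving Ebmin.
Ebsus: root Eb up a minor seventh → Db, giving Dbsus.

Eb7 Bbmin Gø7 C+ Ebmin Dbsus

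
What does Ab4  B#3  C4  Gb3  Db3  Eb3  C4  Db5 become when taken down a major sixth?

Cb4 D#3 Eb3 Bbb2 Fb2 Gb2 Eb3 Fb4

Ab4 becomes Cb4
B#3 becomes D#3
C4 becomes Eb3
Gb3 becomes Bbb2
Db3 becomes Fb2
Eb3 becomes Gb2
C4 becomes Eb3
Db5 becomes Fb4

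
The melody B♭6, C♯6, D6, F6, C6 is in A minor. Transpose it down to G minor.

From A down to G is a major second; apply that to each pitch.
Bb6 -> Ab6
C#6 -> B5
D6 -> C6
F6 -> Eb6
C6 -> Bb5

Ab6 B5 C6 Eb6 Bb5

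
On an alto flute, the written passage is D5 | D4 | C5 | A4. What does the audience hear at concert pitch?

A4 A3 G4 E4

The alto flute sounds a perfect fourth below written, so transpose each written note down a perfect fourth.
D5 → A4
D4 → A3
C5 → G4
A4 → E4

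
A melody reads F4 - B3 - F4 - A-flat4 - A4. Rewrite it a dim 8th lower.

F4: an octave down reaches F, and 11 semitones makes it F#3.
B3 down a diminished octave is B#2.
A diminished octave down from F4 gives F#3.
Ab4: an octave down reaches A, and 11 semitones makes it A3.
A diminished octave down from A4 gives A#3.

F#3 B#2 F#3 A3 A#3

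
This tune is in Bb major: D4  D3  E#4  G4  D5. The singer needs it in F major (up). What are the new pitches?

A4 A3 B#4 D5 A5

From Bb up to F is a perfect fifth; apply that to each pitch.
D4 to A4
D3 to A3
E#4 to B#4
G4 to D5
D5 to A5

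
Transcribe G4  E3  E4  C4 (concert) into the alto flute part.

C5 A3 A4 F4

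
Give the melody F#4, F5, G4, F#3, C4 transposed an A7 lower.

Gb3 Gbb4 Abb3 Gb2 Dbb3

An augmented seventh down from F#4 gives Gb3.
F5 down an augmented seventh is Gbb4.
G4 down an augmented seventh is Abb3.
F#3 down an augmented seventh is Gb2.
An augmented seventh down from C4 gives Dbb3.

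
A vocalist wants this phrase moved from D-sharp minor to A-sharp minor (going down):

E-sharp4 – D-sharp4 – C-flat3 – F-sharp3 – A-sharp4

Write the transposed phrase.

D-sharp minor to A-sharp minor down is a perfect fourth, so every note moves down by that interval.
E#4 gives B#3
D#4 gives A#3
Cb3 gives Gb2
F#3 gives C#3
A#4 gives E#4

B#3 A#3 Gb2 C#3 E#4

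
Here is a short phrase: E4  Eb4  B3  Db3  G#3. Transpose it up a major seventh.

D#5 D5 A#4 C4 F##4

E4: a seventh up reaches D, and 11 semitones makes it D#5.
Eb4: a seventh up reaches D, and 11 semitones makes it D5.
B3: a seventh up reaches A, and 11 semitones makes it A#4.
A major seventh up from Db3 gives C4.
G#3 up a major seventh is F##4.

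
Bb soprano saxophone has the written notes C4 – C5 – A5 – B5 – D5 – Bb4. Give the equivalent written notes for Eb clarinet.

G3 G4 E5 F#5 A4 F4

First find concert pitch: the Bb soprano saxophone sounds a major second below written, so C4 C5 A5 B5 D5 Bb4 sounds Bb3 Bb4 G5 A5 C5 Ab4.
Then write for Eb clarinet: it sounds a minor third above written, so the part must be a minor third below concert.
Bb3 → G3
Bb4 → G4
G5 → E5
A5 → F#5
C5 → A4
Ab4 → F4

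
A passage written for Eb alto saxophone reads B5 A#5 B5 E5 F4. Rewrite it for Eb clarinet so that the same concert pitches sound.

B4 A#4 B4 E4 F3

First find concert pitch: the Eb alto saxophone sounds a major sixth below written, so B5 A#5 B5 E5 F4 sounds D5 C#5 D5 G4 Ab3.
Then write for Eb clarinet: it sounds a minor third above written, so the part must be a minor third below concert.
D5 → B4
C#5 → A#4
D5 → B4
G4 → E4
Ab3 → F3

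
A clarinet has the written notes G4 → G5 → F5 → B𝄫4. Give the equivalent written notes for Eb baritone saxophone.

C#6 C#7 B6 Eb6

First find concert pitch: the A clarinet sounds a minor third below written, so G4 G5 F5 B𝄫4 sounds E4 E5 D5 Gb4.
Then write for Eb baritone saxophone: it sounds a major thirteenth below written, so the part must be a major thirteenth above concert.
E4 → C#6
E5 → C#7
D5 → B6
Gb4 → Eb6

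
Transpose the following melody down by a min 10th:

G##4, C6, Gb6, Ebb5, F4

E##3 A4 Eb5 Cb4 D3

G##4: a tenth down reaches E, and 15 semitones makes it E##3.
C6: a tenth down reaches A, and 15 semitones makes it A4.
Gb6 down a minor tenth is Eb5.
A minor tenth down from Ebb5 gives Cb4.
F4: a tenth down reaches D, and 15 semitones makes it D3.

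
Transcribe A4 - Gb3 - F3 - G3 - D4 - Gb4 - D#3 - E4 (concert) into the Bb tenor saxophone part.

B5 Ab4 G4 A4 E5 Ab5 E#4 F#5

The Bb tenor saxophone sounds a major ninth below written, so the written part must be a major ninth above concert — transpose each note up.
A4 to B5
Gb3 to Ab4
F3 to G4
G3 to A4
D4 to E5
Gb4 to Ab5
D#3 to E#4
E4 to F#5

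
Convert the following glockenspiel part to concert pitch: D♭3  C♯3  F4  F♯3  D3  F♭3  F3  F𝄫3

Db5 C#5 F6 F#5 D5 Fb5 F5 Fbb5

The glockenspiel sounds a perfect fifteenth above written, so transpose each written note up a perfect fifteenth.
Db3 → Db5
C#3 → C#5
F4 → F6
F#3 → F#5
D3 → D5
Fb3 → Fb5
F3 → F5
Fbb3 → Fbb5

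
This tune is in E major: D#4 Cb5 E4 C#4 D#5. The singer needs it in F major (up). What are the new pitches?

From E up to F is a minor second; apply that to each pitch.
D#4 → E4
Cb5 → Dbb5
E4 → F4
C#4 → D4
D#5 → E5

E4 Dbb5 F4 D4 E5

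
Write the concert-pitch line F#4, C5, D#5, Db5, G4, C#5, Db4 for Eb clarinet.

D#4 A4 B#4 Bb4 E4 A#4 Bb3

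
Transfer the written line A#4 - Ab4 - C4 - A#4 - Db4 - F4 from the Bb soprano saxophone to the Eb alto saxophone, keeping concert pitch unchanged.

E#5 Eb5 G4 E#5 Ab4 C5

First find concert pitch: the Bb soprano saxophone sounds a major second below written, so A#4 Ab4 C4 A#4 Db4 F4 sounds G#4 Gb4 Bb3 G#4 Cb4 Eb4.
Then write for Eb alto saxophone: it sounds a major sixth below written, so the part must be a major sixth above concert.
G#4 → E#5
Gb4 → Eb5
Bb3 → G4
G#4 → E#5
Cb4 → Ab4
Eb4 → C5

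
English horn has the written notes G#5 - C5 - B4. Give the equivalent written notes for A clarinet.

First find concert pitch: the English horn sounds a perfect fifth below written, so G#5 C5 B4 sounds C#5 F4 E4.
Then write for A clarinet: it sounds a minor third below written, so the part must be a minor third above concert.
C#5 → E5
F4 → Ab4
E4 → G4

E5 Ab4 G4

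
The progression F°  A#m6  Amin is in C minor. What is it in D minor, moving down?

G° B#m6 Bmin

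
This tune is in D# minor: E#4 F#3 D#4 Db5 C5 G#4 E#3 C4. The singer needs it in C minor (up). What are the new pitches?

D# minor to C minor up is a diminished seventh, so every note moves up by that interval.
E#4 gives D5
F#3 gives Eb4
D#4 gives C5
Db5 gives Cbb6
C5 gives Bbb5
G#4 gives F5
E#3 gives D4
C4 gives Bbb4

D5 Eb4 C5 Cbb6 Bbb5 F5 D4 Bbb4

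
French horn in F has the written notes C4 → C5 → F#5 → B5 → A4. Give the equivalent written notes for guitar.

F4 F5 B5 E6 D5

First find concert pitch: the French horn in F sounds a perfect fifth below written, so C4 C5 F#5 B5 A4 sounds F3 F4 B4 E5 D4.
Then write for guitar: it sounds a perfect octave below written, so the part must be a perfect octave above concert.
F3 → F4
F4 → F5
B4 → B5
E5 → E6
D4 → D5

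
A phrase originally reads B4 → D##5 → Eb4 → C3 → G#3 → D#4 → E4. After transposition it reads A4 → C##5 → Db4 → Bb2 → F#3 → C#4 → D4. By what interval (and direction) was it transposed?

down a major second

From B4 to A4 is 2 letter names — a second of some quality.
A4 to B4 is 2 semitones, which makes it a major second; the second version is lower, so the direction is down.
Checking another pair — E4 → D4 — gives the same interval.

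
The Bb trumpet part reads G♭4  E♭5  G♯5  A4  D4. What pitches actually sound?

Written C4 on the Bb trumpet sounds as Bb3, a major second lower; apply that shift to every note.
Gb4 becomes Fb4
Eb5 becomes Db5
G#5 becomes F#5
A4 becomes G4
D4 becomes C4

Fb4 Db5 F#5 G4 C4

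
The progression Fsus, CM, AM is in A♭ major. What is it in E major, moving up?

C#sus G#M E#M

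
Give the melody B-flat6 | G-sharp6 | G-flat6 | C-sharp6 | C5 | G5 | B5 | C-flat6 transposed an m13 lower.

D5 B#4 Bb4 E#4 E3 B3 D#4 Eb4

Bb6 → D5
G#6 → B#4
Gb6 → Bb4
C#6 → E#4
C5 → E3
G5 → B3
B5 → D#4
Cb6 → Eb4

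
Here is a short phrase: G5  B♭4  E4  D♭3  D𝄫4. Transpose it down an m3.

E5 G4 C#4 Bb2 Bbb3

G5 down a minor third is E5.
Bb4: a third down reaches G, and 3 semitones makes it G4.
E4: a third down reaches C, and 3 semitones makes it C#4.
Db3 down a minor third is Bb2.
Dbb4: a third down reaches B, and 3 semitones makes it Bbb3.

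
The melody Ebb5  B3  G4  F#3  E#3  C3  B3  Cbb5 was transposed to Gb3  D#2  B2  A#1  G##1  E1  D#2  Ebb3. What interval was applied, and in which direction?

down a minor thirteenth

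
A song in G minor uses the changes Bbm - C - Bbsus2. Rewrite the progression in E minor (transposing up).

Gm A Gsus2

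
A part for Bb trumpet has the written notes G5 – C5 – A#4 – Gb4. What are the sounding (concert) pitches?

The Bb trumpet sounds a major second below written, so transpose each written note down a major second.
G5 gives F5
C5 gives Bb4
A#4 gives G#4
Gb4 gives Fb4

F5 Bb4 G#4 Fb4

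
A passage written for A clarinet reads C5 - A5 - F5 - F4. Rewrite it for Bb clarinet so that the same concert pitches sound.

First find concert pitch: the A clarinet sounds a minor third below written, so C5 A5 F5 F4 sounds A4 F#5 D5 D4.
Then write for Bb clarinet: it sounds a major second below written, so the part must be a major second above concert.
A4 → B4
F#5 → G#5
D5 → E5
D4 → E4

B4 G#5 E5 E4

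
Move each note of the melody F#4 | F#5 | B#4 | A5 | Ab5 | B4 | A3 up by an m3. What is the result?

F#4 up a minor third is A4.
F#5 up a minor third is A5.
B#4: a third up reaches D, and 3 semitones makes it D#5.
A5 up a minor third is C6.
A minor third up from Ab5 gives Cb6.
B4: a third up reaches D, and 3 semitones makes it D5.
A3 up a minor third is C4.

A4 A5 D#5 C6 Cb6 D5 C4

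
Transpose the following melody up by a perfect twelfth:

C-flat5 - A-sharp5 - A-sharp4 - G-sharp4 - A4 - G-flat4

Cb5 up a perfect twelfth is Gb6.
A perfect twelfth up from A#5 gives E#7.
A#4: a twelfth up reaches E, and 19 semitones makes it E#6.
G#4: a twelfth up reaches D, and 19 semitones makes it D#6.
A perfect twelfth up from A4 gives E6.
Gb4: a twelfth up reaches D, and 19 semitones makes it Db6.

Gb6 E#7 E#6 D#6 E6 Db6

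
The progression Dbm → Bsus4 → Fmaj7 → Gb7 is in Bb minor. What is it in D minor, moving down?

Fm D#sus4 Amaj7 Bb7

Bb minor down to D minor is a minor sixth; each chord root moves by that interval while the quality stays the same.
Dbm: root Db down a minor sixth → F, giving Fm.
Bsus4: root B down a minor sixth → D#, giving D#sus4.
Fmaj7: root F down a minor sixth → A, giving Amaj7.
Gb7: root Gb down a minor sixth → Bb, giving Bb7.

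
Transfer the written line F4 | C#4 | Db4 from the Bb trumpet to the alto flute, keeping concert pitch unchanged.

Ab4 E4 Fb4

First find concert pitch: the Bb trumpet sounds a major second below written, so F4 C#4 Db4 sounds Eb4 B3 Cb4.
Then write for alto flute: it sounds a perfect fourth below written, so the part must be a perfect fourth above concert.
Eb4 → Ab4
B3 → E4
Cb4 → Fb4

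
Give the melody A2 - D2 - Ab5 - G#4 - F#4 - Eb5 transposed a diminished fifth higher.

A2: a fifth up reaches E, and 6 semitones makes it Eb3.
D2: a fifth up reaches A, and 6 semitones makes it Ab2.
A diminished fifth up from Ab5 gives Ebb6.
A diminished fifth up from G#4 gives D5.
A diminished fifth up from F#4 gives C5.
A diminished fifth up from Eb5 gives Bbb5.

Eb3 Ab2 Ebb6 D5 C5 Bbb5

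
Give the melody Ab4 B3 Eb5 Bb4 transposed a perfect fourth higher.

Ab4 up a perfect fourth is Db5.
B3 up a perfect fourth is E4.
Eb5: a fourth up reaches A, and 5 semitones makes it Ab5.
Bb4 up a perfect fourth is Eb5.

Db5 E4 Ab5 Eb5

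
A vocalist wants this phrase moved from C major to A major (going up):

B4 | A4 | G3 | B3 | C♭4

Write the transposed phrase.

G#5 F#5 E4 G#4 Ab4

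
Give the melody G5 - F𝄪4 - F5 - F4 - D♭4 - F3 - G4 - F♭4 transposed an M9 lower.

F4 E#3 Eb4 Eb3 Cb3 Eb2 F3 Ebb3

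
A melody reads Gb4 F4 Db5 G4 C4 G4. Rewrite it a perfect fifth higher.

Gb4 becomes Db5
F4 becomes C5
Db5 becomes Ab5
G4 becomes D5
C4 becomes G4
G4 becomes D5

Db5 C5 Ab5 D5 G4 D5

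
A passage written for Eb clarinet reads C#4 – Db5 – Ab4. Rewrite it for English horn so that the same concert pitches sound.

B4 Cb6 Gb5

First find concert pitch: the Eb clarinet sounds a minor third above written, so C#4 Db5 Ab4 sounds E4 Fb5 Cb5.
Then write for English horn: it sounds a perfect fifth below written, so the part must be a perfect fifth above concert.
E4 → B4
Fb5 → Cb6
Cb5 → Gb5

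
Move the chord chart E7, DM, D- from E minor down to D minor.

D7 CM C-

E minor down to D minor is a major second; each chord root moves by that interval while the quality stays the same.
E7: root E down a major second → D, giving D7.
DM: root D down a major second → C, giving CM.
D-: root D down a major second → C, giving C-.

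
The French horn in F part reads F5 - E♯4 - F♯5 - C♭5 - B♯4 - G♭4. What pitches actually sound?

Bb4 A#3 B4 Fb4 E#4 Cb4

Written C4 on the French horn in F sounds as F3, a perfect fifth lower; apply that shift to every note.
F5 -> Bb4
E#4 -> A#3
F#5 -> B4
Cb5 -> Fb4
B#4 -> E#4
Gb4 -> Cb4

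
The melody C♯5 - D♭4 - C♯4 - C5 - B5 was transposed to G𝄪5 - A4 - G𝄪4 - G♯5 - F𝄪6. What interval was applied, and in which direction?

up an augmented fifth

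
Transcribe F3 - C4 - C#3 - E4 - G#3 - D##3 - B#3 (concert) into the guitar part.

F4 C5 C#4 E5 G#4 D##4 B#4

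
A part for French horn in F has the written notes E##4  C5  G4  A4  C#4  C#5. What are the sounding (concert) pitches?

Written C4 on the French horn in F sounds as F3, a perfect fifth lower; apply that shift to every note.
E##4 → A##3
C5 → F4
G4 → C4
A4 → D4
C#4 → F#3
C#5 → F#4

A##3 F4 C4 D4 F#3 F#4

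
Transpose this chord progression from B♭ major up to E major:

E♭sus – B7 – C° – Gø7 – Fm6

Asus E#7 F#° C#ø7 Bm6

B♭ major up to E major is an augmented fourth; each chord root moves by that interval while the quality stays the same.
E♭sus: root E♭ up an augmented fourth → A, giving Asus.
B7: root B up an augmented fourth → E#, giving E#7.
C°: root C up an augmented fourth → F#, giving F#°.
Gø7: root G up an augmented fourth → C#, giving C#ø7.
Fm6: root F up an augmented fourth → B, giving Bm6.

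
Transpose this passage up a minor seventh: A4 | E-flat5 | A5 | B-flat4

A4: a seventh up reaches G, and 10 semitones makes it G5.
Eb5: a seventh up reaches D, and 10 semitones makes it Db6.
A minor seventh up from A5 gives G6.
Bb4: a seventh up reaches A, and 10 semitones makes it Ab5.

G5 Db6 G6 Ab5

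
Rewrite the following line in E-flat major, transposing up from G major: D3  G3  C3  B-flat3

Bb3 Eb4 Ab3 Gb4

From G up to E-flat is a minor sixth; apply that to each pitch.
D3 becomes Bb3
G3 becomes Eb4
C3 becomes Ab3
Bb3 becomes Gb4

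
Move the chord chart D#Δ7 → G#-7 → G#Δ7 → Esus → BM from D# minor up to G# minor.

D# minor up to G# minor is a perfect fourth; each chord root moves by that interval while the quality stays the same.
D#Δ7: root D# up a perfect fourth → G#, giving G#Δ7.
G#-7: root G# up a perfect fourth → C#, giving C#-7.
G#Δ7: root G# up a perfect fourth → C#, giving C#Δ7.
Esus: root E up a perfect fourth → A, giving Asus.
BM: root B up a perfect fourth → E, giving EM.

G#Δ7 C#-7 C#Δ7 Asus EM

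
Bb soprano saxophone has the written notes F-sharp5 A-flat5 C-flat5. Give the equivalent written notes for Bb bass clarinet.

F#6 Ab6 Cb6

First find concert pitch: the Bb soprano saxophone sounds a major second below written, so F-sharp5 A-flat5 C-flat5 sounds E5 Gb5 Bbb4.
Then write for Bb bass clarinet: it sounds a major ninth below written, so the part must be a major ninth above concert.
E5 → F#6
Gb5 → Ab6
Bbb4 → Cb6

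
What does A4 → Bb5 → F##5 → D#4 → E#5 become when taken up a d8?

Ab5 Bbb6 F#6 D5 E6

A4 up a diminished octave is Ab5.
Bb5: an octave up reaches B, and 11 semitones makes it Bbb6.
A diminished octave up from F##5 gives F#6.
D#4: an octave up reaches D, and 11 semitones makes it D5.
A diminished octave up from E#5 gives E6.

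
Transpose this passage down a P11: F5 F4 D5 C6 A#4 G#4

F5 gives C4
F4 gives C3
D5 gives A3
C6 gives G4
A#4 gives E#3
G#4 gives D#3

C4 C3 A3 G4 E#3 D#3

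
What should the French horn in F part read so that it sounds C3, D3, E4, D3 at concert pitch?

G3 A3 B4 A3

The French horn in F sounds a perfect fifth below written, so the written part must be a perfect fifth above concert — transpose each note up.
C3 to G3
D3 to A3
E4 to B4
D3 to A3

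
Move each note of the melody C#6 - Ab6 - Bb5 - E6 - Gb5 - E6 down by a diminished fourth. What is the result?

G##5 E6 F#5 B#5 D5 B#5

C#6 down a diminished fourth is G##5.
Ab6 down a diminished fourth is E6.
Bb5: a fourth down reaches F, and 4 semitones makes it F#5.
E6: a fourth down reaches B, and 4 semitones makes it B#5.
A diminished fourth down from Gb5 gives D5.
E6: a fourth down reaches B, and 4 semitones makes it B#5.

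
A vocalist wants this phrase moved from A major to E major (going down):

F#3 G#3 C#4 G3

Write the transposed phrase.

C#3 D#3 G#3 D3

From A down to E is a perfect fourth; apply that to each pitch.
F#3 → C#3
G#3 → D#3
C#4 → G#3
G3 → D3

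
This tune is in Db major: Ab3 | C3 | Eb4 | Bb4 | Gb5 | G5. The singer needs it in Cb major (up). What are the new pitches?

Db major to Cb major up is a minor seventh, so every note moves up by that interval.
Ab3 to Gb4
C3 to Bb3
Eb4 to Db5
Bb4 to Ab5
Gb5 to Fb6
G5 to F6

Gb4 Bb3 Db5 Ab5 Fb6 F6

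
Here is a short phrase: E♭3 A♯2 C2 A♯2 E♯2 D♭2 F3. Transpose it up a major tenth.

G4 C##4 E3 C##4 G##3 F3 A4

Eb3: a tenth up reaches G, and 16 semitones makes it G4.
A major tenth up from A#2 gives C##4.
C2 up a major tenth is E3.
A#2 up a major tenth is C##4.
E#2: a tenth up reaches G, and 16 semitones makes it G##3.
Db2: a tenth up reaches F, and 16 semitones makes it F3.
F3: a tenth up reaches A, and 16 semitones makes it A4.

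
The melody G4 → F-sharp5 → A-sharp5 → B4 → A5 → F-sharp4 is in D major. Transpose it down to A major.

D major to A major down is a perfect fourth, so every note moves down by that interval.
G4 -> D4
F#5 -> C#5
A#5 -> E#5
B4 -> F#4
A5 -> E5
F#4 -> C#4

D4 C#5 E#5 F#4 E5 C#4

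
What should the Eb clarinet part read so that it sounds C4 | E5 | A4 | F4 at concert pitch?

A3 C#5 F#4 D4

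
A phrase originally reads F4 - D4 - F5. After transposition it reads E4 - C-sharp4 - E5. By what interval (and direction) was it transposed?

Take the first pair: F4 → E4. F to E spans 2 letter names, so the interval is some kind of second.
E4 to F4 is 1 semitone, which makes it a minor second; the second version is lower, so the direction is down.
Checking another pair — F5 → E5 — gives the same interval.

down a minor second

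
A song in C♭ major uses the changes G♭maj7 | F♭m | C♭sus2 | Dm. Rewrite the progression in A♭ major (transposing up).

C♭ major up to A♭ major is a major sixth; each chord root moves by that interval while the quality stays the same.
G♭maj7: root G♭ up a major sixth → Eb, giving Ebmaj7.
F♭m: root F♭ up a major sixth → Db, giving Dbm.
C♭sus2: root C♭ up a major sixth → Ab, giving Absus2.
Dm: root D up a major sixth → B, giving Bm.

Ebmaj7 Dbm Absus2 Bm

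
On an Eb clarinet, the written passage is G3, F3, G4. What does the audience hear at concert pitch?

Bb3 Ab3 Bb4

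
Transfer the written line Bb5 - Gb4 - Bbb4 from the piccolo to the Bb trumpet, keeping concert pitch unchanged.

First find concert pitch: the piccolo sounds a perfect octave above written, so Bb5 Gb4 Bbb4 sounds Bb6 Gb5 Bbb5.
Then write for Bb trumpet: it sounds a major second below written, so the part must be a major second above concert.
Bb6 → C7
Gb5 → Ab5
Bbb5 → Cb6

C7 Ab5 Cb6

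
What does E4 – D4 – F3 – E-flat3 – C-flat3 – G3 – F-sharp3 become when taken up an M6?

C#5 B4 D4 C4 Ab3 E4 D#4

E4: a sixth up reaches C, and 9 semitones makes it C#5.
D4: a sixth up reaches B, and 9 semitones makes it B4.
F3 up a major sixth is D4.
Eb3: a sixth up reaches C, and 9 semitones makes it C4.
A major sixth up from Cb3 gives Ab3.
G3: a sixth up reaches E, and 9 semitones makes it E4.
F#3 up a major sixth is D#4.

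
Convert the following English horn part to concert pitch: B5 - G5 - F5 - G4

Written C4 on the English horn sounds as F3, a perfect fifth lower; apply that shift to every note.
B5 gives E5
G5 gives C5
F5 gives Bb4
G4 gives C4

E5 C5 Bb4 C4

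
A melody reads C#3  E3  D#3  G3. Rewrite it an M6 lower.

C#3 down a major sixth is E2.
A major sixth down from E3 gives G2.
D#3: a sixth down reaches F, and 9 semitones makes it F#2.
A major sixth down from G3 gives Bb2.

E2 G2 F#2 Bb2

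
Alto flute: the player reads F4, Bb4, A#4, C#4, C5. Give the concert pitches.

The alto flute sounds a perfect fourth below written, so transpose each written note down a perfect fourth.
F4 → C4
Bb4 → F4
A#4 → E#4
C#4 → G#3
C5 → G4

C4 F4 E#4 G#3 G4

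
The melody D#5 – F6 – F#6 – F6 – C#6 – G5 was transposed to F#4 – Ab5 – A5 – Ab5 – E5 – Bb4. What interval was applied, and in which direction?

Take the first pair: D#5 → F#4. D to F spans 6 letter names, so the interval is some kind of sixth.
F#4 to D#5 is 9 semitones, which makes it a major sixth; the second version is lower, so the direction is down.
Checking another pair — G5 → Bb4 — gives the same interval.

down a major sixth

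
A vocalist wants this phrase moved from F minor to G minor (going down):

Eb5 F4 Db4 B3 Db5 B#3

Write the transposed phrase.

F4 G3 Eb3 C#3 Eb4 C##3

F minor to G minor down is a minor seventh, so every note moves down by that interval.
Eb5 becomes F4
F4 becomes G3
Db4 becomes Eb3
B3 becomes C#3
Db5 becomes Eb4
B#3 becomes C##3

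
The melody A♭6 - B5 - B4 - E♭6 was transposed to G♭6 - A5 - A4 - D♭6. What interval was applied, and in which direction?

down a major second

Take the first pair: Ab6 → Gb6. A to G spans 2 letter names, so the interval is some kind of second.
Gb6 to Ab6 is 2 semitones, which makes it a major second; the second version is lower, so the direction is down.
Checking another pair — Eb6 → Db6 — gives the same interval.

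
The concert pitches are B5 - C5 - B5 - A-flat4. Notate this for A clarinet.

D6 Eb5 D6 Cb5

Written C4 sounds as A3 on the A clarinet, so concert pitches are written a minor third up.
B5 → D6
C5 → Eb5
B5 → D6
Ab4 → Cb5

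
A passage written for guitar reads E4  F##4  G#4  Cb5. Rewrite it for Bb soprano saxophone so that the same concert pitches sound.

F#3 G##3 A#3 Db4

First find concert pitch: the guitar sounds a perfect octave below written, so E4 F##4 G#4 Cb5 sounds E3 F##3 G#3 Cb4.
Then write for Bb soprano saxophone: it sounds a major second below written, so the part must be a major second above concert.
E3 → F#3
F##3 → G##3
G#3 → A#3
Cb4 → Db4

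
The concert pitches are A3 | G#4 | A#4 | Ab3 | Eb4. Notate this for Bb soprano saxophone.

B3 A#4 B#4 Bb3 F4

The Bb soprano saxophone sounds a major second below written, so the written part must be a major second above concert — transpose each note up.
A3 -> B3
G#4 -> A#4
A#4 -> B#4
Ab3 -> Bb3
Eb4 -> F4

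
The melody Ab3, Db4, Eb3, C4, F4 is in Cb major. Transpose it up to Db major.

Cb major to Db major up is a major second, so every note moves up by that interval.
Ab3 becomes Bb3
Db4 becomes Eb4
Eb3 becomes F3
C4 becomes D4
F4 becomes G4

Bb3 Eb4 F3 D4 G4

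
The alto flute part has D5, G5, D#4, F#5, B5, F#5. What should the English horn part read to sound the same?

E5 A5 E#4 G#5 C#6 G#5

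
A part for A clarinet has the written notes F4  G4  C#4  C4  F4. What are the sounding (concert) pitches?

D4 E4 A#3 A3 D4

The A clarinet sounds a minor third below written, so transpose each written note down a minor third.
F4 gives D4
G4 gives E4
C#4 gives A#3
C4 gives A3
F4 gives D4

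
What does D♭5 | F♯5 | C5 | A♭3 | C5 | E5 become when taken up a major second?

Eb5 G#5 D5 Bb3 D5 F#5

A major second up from Db5 gives Eb5.
F#5 up a major second is G#5.
A major second up from C5 gives D5.
A major second up from Ab3 gives Bb3.
C5 up a major second is D5.
E5 up a major second is F#5.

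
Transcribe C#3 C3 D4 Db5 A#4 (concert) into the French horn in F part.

Written C4 sounds as F3 on the French horn in F, so concert pitches are written a perfect fifth up.
C#3 gives G#3
C3 gives G3
D4 gives A4
Db5 gives Ab5
A#4 gives E#5

G#3 G3 A4 Ab5 E#5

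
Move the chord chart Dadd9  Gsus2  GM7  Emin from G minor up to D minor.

Aadd9 Dsus2 DM7 Bmin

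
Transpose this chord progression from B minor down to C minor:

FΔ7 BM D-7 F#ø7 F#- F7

B minor down to C minor is a major seventh; each chord root moves by that interval while the quality stays the same.
FΔ7: root F down a major seventh → Gb, giving GbΔ7.
BM: root B down a major seventh → C, giving CM.
D-7: root D down a major seventh → Eb, giving Eb-7.
F#ø7: root F# down a major seventh → G, giving Gø7.
F#-: root F# down a major seventh → G, giving G-.
F7: root F down a major seventh → Gb, giving Gb7.

GbΔ7 CM Eb-7 Gø7 G- Gb7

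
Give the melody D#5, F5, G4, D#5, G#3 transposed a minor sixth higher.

B5 Db6 Eb5 B5 E4

D#5 up a minor sixth is B5.
F5 up a minor sixth is Db6.
G4: a sixth up reaches E, and 8 semitones makes it Eb5.
D#5 up a minor sixth is B5.
G#3 up a minor sixth is E4.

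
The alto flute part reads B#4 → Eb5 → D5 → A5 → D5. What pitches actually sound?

The alto flute sounds a perfect fourth below written, so transpose each written note down a perfect fourth.
B#4 becomes F##4
Eb5 becomes Bb4
D5 becomes A4
A5 becomes E5
D5 becomes A4

F##4 Bb4 A4 E5 A4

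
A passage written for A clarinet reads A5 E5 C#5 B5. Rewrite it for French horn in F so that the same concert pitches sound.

C#6 G#5 E#5 D#6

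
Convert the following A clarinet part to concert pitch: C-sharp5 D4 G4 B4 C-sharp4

A#4 B3 E4 G#4 A#3

The A clarinet sounds a minor third below written, so transpose each written note down a minor third.
C#5 gives A#4
D4 gives B3
G4 gives E4
B4 gives G#4
C#4 gives A#3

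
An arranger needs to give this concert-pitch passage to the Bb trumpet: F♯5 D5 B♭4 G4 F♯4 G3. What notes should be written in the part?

Written C4 sounds as Bb3 on the Bb trumpet, so concert pitches are written a major second up.
F#5 -> G#5
D5 -> E5
Bb4 -> C5
G4 -> A4
F#4 -> G#4
G3 -> A3

G#5 E5 C5 A4 G#4 A3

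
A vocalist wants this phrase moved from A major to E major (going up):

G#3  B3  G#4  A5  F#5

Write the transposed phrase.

From A up to E is a perfect fifth; apply that to each pitch.
G#3 -> D#4
B3 -> F#4
G#4 -> D#5
A5 -> E6
F#5 -> C#6

D#4 F#4 D#5 E6 C#6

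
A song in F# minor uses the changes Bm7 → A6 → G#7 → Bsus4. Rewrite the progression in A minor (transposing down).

Dm7 C6 B7 Dsus4

F# minor down to A minor is a major sixth; each chord root moves by that interval while the quality stays the same.
Bm7: root B down a major sixth → D, giving Dm7.
A6: root A down a major sixth → C, giving C6.
G#7: root G# down a major sixth → B, giving B7.
Bsus4: root B down a major sixth → D, giving Dsus4.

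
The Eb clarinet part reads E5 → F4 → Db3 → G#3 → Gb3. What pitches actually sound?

G5 Ab4 Fb3 B3 Bbb3

The Eb clarinet sounds a minor third above written, so transpose each written note up a minor third.
E5 becomes G5
F4 becomes Ab4
Db3 becomes Fb3
G#3 becomes B3
Gb3 becomes Bbb3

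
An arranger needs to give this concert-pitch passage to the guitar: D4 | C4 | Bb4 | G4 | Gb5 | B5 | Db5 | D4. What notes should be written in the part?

D5 C5 Bb5 G5 Gb6 B6 Db6 D5

The guitar sounds a perfect octave below written, so the written part must be a perfect octave above concert — transpose each note up.
D4 -> D5
C4 -> C5
Bb4 -> Bb5
G4 -> G5
Gb5 -> Gb6
B5 -> B6
Db5 -> Db6
D4 -> D5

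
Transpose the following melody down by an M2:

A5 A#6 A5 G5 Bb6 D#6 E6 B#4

G5 G#6 G5 F5 Ab6 C#6 D6 A#4

A5 → G5
A#6 → G#6
A5 → G5
G5 → F5
Bb6 → Ab6
D#6 → C#6
E6 → D6
B#4 → A#4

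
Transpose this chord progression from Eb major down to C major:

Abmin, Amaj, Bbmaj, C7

Eb major down to C major is a minor third; each chord root moves by that interval while the quality stays the same.
Abmin: root Ab down a minor third → F, giving Fmin.
Amaj: root A down a minor third → F#, giving F#maj.
Bbmaj: root Bb down a minor third → G, giving Gmaj.
C7: root C down a minor third → A, giving A7.

Fmin F#maj Gmaj A7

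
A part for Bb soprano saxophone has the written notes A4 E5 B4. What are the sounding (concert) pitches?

G4 D5 A4

Written C4 on the Bb soprano saxophone sounds as Bb3, a major second lower; apply that shift to every note.
A4 to G4
E5 to D5
B4 to A4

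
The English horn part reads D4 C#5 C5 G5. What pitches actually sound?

G3 F#4 F4 C5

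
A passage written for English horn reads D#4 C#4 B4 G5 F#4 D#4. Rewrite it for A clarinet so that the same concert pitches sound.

B3 A3 G4 Eb5 D4 B3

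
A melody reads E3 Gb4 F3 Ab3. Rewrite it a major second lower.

D3 Fb4 Eb3 Gb3

A major second down from E3 gives D3.
Gb4: a second down reaches F, and 2 semitones makes it Fb4.
F3 down a major second is Eb3.
Ab3: a second down reaches G, and 2 semitones makes it Gb3.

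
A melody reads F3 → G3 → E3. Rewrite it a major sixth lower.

Ab2 Bb2 G2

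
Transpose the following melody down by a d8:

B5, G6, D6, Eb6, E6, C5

B#4 G#5 D#5 E5 E#5 C#4

B5: an octave down reaches B, and 11 semitones makes it B#4.
G6 down a diminished octave is G#5.
D6: an octave down reaches D, and 11 semitones makes it D#5.
Eb6 down a diminished octave is E5.
E6 down a diminished octave is E#5.
C5 down a diminished octave is C#4.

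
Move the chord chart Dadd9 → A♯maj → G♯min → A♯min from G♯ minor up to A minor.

G♯ minor up to A minor is a minor second; each chord root moves by that interval while the quality stays the same.
Dadd9: root D up a minor second → Eb, giving Ebadd9.
A♯maj: root A♯ up a minor second → B, giving Bmaj.
G♯min: root G♯ up a minor second → A, giving Amin.
A♯min: root A♯ up a minor second → B, giving Bmin.

Ebadd9 Bmaj Amin Bmin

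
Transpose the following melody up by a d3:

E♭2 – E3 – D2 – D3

Gbb2 Gb3 Fb2 Fb3

Eb2 to Gbb2
E3 to Gb3
D2 to Fb2
D3 to Fb3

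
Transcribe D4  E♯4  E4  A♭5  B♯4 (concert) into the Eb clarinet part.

B3 C##4 C#4 F5 G##4

Written C4 sounds as Eb4 on the Eb clarinet, so concert pitches are written a minor third down.
D4 becomes B3
E#4 becomes C##4
E4 becomes C#4
Ab5 becomes F5
B#4 becomes G##4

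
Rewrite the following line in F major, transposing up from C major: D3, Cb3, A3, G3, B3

G3 Fb3 D4 C4 E4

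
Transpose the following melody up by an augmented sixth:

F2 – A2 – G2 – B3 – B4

F2 becomes D#3
A2 becomes F##3
G2 becomes E#3
B3 becomes G##4
B4 becomes G##5

D#3 F##3 E#3 G##4 G##5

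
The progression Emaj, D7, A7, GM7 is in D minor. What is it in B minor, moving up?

D minor up to B minor is a major sixth; each chord root moves by that interval while the quality stays the same.
Emaj: root E up a major sixth → C#, giving C#maj.
D7: root D up a major sixth → B, giving B7.
A7: root A up a major sixth → F#, giving F#7.
GM7: root G up a major sixth → E, giving EM7.

C#maj B7 F#7 EM7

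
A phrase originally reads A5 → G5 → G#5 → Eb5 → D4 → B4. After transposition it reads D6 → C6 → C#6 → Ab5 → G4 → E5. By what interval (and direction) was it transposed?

up a perfect fourth

Take the first pair: A5 → D6. A to D spans 4 letter names, so the interval is some kind of fourth.
A5 to D6 is 5 semitones, which makes it a perfect fourth; the second version is higher, so the direction is up.
Checking another pair — B4 → E5 — gives the same interval.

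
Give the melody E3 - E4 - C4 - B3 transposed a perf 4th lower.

A perfect fourth down from E3 gives B2.
E4: a fourth down reaches B, and 5 semitones makes it B3.
C4: a fourth down reaches G, and 5 semitones makes it G3.
B3 down a perfect fourth is F#3.

B2 B3 G3 F#3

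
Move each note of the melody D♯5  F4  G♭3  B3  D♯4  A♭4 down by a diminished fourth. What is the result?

A##4 C#4 D3 F##3 A##3 E4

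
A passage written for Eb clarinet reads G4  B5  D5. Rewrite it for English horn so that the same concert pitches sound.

F5 A6 C6

First find concert pitch: the Eb clarinet sounds a minor third above written, so G4 B5 D5 sounds Bb4 D6 F5.
Then write for English horn: it sounds a perfect fifth below written, so the part must be a perfect fifth above concert.
Bb4 → F5
D6 → A6
F5 → C6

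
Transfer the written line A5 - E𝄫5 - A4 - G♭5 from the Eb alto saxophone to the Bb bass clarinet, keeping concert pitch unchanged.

D6 Abb5 D5 Cb6

First find concert pitch: the Eb alto saxophone sounds a major sixth below written, so A5 E𝄫5 A4 G♭5 sounds C5 Gbb4 C4 Bbb4.
Then write for Bb bass clarinet: it sounds a major ninth below written, so the part must be a major ninth above concert.
C5 → D6
Gbb4 → Abb5
C4 → D5
Bbb4 → Cb6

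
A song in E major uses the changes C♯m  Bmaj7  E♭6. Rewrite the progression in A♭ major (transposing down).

Fm Ebmaj7 Abb6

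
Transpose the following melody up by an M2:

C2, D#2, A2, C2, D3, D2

C2 gives D2
D#2 gives E#2
A2 gives B2
C2 gives D2
D3 gives E3
D2 gives E2

D2 E#2 B2 D2 E3 E2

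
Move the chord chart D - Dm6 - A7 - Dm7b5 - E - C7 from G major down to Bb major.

F Fm6 C7 Fm7b5 G Eb7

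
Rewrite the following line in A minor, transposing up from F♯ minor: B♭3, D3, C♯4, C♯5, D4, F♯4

Db4 F3 E4 E5 F4 A4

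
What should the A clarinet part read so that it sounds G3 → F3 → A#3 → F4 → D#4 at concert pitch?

Bb3 Ab3 C#4 Ab4 F#4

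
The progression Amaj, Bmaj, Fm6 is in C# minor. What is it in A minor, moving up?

Fmaj Gmaj Dbm6

C# minor up to A minor is a minor sixth; each chord root moves by that interval while the quality stays the same.
Amaj: root A up a minor sixth → F, giving Fmaj.
Bmaj: root B up a minor sixth → G, giving Gmaj.
Fm6: root F up a minor sixth → Db, giving Dbm6.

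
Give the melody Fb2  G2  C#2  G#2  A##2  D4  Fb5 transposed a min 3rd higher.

Fb2 up a minor third is Abb2.
A minor third up from G2 gives Bb2.
A minor third up from C#2 gives E2.
G#2: a third up reaches B, and 3 semitones makes it B2.
A##2 up a minor third is C##3.
D4 up a minor third is F4.
Fb5: a third up reaches A, and 3 semitones makes it Abb5.

Abb2 Bb2 E2 B2 C##3 F4 Abb5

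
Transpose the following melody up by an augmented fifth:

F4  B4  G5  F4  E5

C#5 F##5 D#6 C#5 B#5

F4 to C#5
B4 to F##5
G5 to D#6
F4 to C#5
E5 to B#5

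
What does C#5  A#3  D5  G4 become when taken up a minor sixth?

A5 F#4 Bb5 Eb5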